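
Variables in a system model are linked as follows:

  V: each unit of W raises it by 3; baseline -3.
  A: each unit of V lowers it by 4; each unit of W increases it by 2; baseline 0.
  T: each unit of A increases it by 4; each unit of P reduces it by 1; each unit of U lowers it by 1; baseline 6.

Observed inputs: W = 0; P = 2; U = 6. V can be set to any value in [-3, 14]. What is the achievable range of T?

Intervening on V fixes its value directly, overriding its dependence on W.
Substituting into the A equation gives A = -4*V.
Substituting into the T equation gives T = -16*V - 2.
Linear in V, so extremes are at the endpoints: V = -3 gives T = 46; V = 14 gives T = -226.

-226 to 46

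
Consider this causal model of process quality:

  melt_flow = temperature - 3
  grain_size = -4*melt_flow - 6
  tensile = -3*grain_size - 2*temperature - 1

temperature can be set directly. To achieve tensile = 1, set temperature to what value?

temperature = 2

Substituting into the grain_size equation gives grain_size = -4*temperature + 6.
This gives tensile = 10*temperature - 19.
Solve 10*temperature - 19 = 1: temperature = (1 + 19) / 10 = 2.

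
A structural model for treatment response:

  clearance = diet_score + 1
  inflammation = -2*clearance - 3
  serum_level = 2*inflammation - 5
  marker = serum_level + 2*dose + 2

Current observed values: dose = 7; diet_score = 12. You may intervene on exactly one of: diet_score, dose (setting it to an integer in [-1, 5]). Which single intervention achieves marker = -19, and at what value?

set diet_score = 5

Intervening on diet_score: with other inputs at their observed values, marker = -4*diet_score + 1. Solving for -19 gives diet_score = 5, within [-1, 5].
Intervening on dose: marker = 2*dose - 61. Reaching -19 requires dose = 21, outside [-1, 5].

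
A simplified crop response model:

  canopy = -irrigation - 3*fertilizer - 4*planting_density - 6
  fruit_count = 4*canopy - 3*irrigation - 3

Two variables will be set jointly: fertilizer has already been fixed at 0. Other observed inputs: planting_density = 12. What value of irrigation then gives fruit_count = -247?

With fertilizer held at 0:
Substituting into the canopy equation gives canopy = -irrigation - 54.
This gives fruit_count = -7*irrigation - 219.
Solve -7*irrigation - 219 = -247: irrigation = (-247 + 219) / -7 = 4.

irrigation = 4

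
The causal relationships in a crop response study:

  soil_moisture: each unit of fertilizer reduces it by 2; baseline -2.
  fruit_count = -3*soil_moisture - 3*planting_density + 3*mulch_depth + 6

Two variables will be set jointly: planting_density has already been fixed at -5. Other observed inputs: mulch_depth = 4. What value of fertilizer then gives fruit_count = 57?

With planting_density held at -5:
Substituting into the fruit_count equation gives fruit_count = 6*fertilizer + 39.
Solve 6*fertilizer + 39 = 57: fertilizer = (57 - 39) / 6 = 3.

fertilizer = 3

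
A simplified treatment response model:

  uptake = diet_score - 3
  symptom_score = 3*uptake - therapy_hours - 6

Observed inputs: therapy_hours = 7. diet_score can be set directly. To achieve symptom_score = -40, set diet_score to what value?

diet_score = -6

Substituting into the symptom_score equation gives symptom_score = 3*diet_score - 22.
Solve 3*diet_score - 22 = -40: diet_score = (-40 + 22) / 3 = -6.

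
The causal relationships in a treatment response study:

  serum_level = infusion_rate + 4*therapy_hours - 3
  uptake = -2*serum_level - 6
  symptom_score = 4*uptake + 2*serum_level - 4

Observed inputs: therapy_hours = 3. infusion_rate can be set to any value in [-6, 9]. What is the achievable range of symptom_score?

Substituting into the serum_level equation gives serum_level = infusion_rate + 9.
Substituting into the uptake equation gives uptake = -2*infusion_rate - 24.
Substituting into the symptom_score equation gives symptom_score = -6*infusion_rate - 82.
Linear in infusion_rate, so extremes are at the endpoints: infusion_rate = -6 gives symptom_score = -46; infusion_rate = 9 gives symptom_score = -136.

-136 to -46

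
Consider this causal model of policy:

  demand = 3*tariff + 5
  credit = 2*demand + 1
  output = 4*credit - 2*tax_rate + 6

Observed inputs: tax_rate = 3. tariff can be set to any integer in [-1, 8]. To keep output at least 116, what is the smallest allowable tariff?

Substituting into the credit equation gives credit = 6*tariff + 11.
Substituting into the output equation gives output = 24*tariff + 44.
Require 24*tariff + 44 ≥ 116, so tariff ≥ 3.
The smallest integer in [-1, 8] satisfying this is 3.

tariff = 3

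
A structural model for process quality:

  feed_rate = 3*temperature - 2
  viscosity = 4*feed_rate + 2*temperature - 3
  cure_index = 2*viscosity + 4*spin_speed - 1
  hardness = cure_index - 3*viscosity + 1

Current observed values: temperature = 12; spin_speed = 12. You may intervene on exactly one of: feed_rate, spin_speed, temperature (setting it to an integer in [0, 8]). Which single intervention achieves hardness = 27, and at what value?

Intervening on feed_rate: with other inputs at their observed values, hardness = -4*feed_rate + 27. Solving for 27 gives feed_rate = 0, within [0, 8].
Intervening on spin_speed: hardness = 4*spin_speed - 157. Reaching 27 requires spin_speed = 46, outside [0, 8].
Intervening on temperature: hardness = -14*temperature + 59. Reaching 27 requires temperature = 16/7, not an integer.

set feed_rate = 0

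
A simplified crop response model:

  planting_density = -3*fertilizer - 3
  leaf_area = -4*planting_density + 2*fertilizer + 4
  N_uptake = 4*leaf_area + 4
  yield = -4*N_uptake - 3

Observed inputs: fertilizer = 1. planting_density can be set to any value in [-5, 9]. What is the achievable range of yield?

-435 to 461

Intervening on planting_density fixes its value directly, overriding its dependence on fertilizer.
Substituting into the leaf_area equation gives leaf_area = -4*planting_density + 6.
Substituting into the N_uptake equation gives N_uptake = -16*planting_density + 28.
So yield = 64*planting_density - 115.
Linear in planting_density, so extremes are at the endpoints: planting_density = -5 gives yield = -435; planting_density = 9 gives yield = 461.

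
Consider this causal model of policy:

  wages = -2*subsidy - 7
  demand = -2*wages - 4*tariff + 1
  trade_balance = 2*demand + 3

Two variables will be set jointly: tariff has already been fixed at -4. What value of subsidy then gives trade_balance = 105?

With tariff held at -4:
Substituting into the demand equation gives demand = 4*subsidy + 31.
trade_balance becomes 8*subsidy + 65.
Solve 8*subsidy + 65 = 105: subsidy = (105 - 65) / 8 = 5.

subsidy = 5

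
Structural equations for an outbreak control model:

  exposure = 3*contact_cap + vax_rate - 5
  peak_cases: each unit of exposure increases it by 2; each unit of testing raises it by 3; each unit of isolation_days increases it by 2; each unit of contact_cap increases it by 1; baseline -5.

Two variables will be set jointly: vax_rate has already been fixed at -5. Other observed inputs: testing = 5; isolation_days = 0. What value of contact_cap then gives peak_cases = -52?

With vax_rate held at -5:
Substituting into the exposure equation gives exposure = 3*contact_cap - 10.
So peak_cases = 7*contact_cap - 10.
Solve 7*contact_cap - 10 = -52: contact_cap = (-52 + 10) / 7 = -6.

contact_cap = -6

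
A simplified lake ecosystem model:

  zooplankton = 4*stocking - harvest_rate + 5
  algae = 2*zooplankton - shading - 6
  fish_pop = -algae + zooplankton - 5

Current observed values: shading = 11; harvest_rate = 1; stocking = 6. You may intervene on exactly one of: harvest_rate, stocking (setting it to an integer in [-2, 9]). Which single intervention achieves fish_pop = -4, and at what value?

set stocking = 3

Intervening on harvest_rate: fish_pop = harvest_rate - 17. Reaching -4 requires harvest_rate = 13, outside [-2, 9].
Intervening on stocking: with other inputs at their observed values, fish_pop = -4*stocking + 8. Solving for -4 gives stocking = 3, within [-2, 9].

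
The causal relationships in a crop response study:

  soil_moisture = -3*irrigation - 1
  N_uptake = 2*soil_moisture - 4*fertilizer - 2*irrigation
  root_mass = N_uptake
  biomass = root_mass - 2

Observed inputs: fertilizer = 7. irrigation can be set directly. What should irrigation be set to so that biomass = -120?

Substituting into the N_uptake equation gives N_uptake = -8*irrigation - 30.
Substituting into the root_mass equation gives root_mass = -8*irrigation - 30.
So biomass = -8*irrigation - 32.
Solve -8*irrigation - 32 = -120: irrigation = (-120 + 32) / -8 = 11.

irrigation = 11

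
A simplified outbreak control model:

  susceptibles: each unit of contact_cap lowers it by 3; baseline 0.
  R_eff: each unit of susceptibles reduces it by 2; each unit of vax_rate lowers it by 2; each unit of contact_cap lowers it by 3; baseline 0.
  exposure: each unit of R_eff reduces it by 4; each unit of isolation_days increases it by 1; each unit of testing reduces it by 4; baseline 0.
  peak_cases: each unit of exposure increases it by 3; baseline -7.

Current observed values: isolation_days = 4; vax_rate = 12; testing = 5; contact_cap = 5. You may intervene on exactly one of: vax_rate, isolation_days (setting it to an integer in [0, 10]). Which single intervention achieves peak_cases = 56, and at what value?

Intervening on vax_rate: peak_cases = 24*vax_rate - 235. Reaching 56 requires vax_rate = 97/8, not an integer.
Intervening on isolation_days: with other inputs at their observed values, peak_cases = 3*isolation_days + 41. Solving for 56 gives isolation_days = 5, within [0, 10].

set isolation_days = 5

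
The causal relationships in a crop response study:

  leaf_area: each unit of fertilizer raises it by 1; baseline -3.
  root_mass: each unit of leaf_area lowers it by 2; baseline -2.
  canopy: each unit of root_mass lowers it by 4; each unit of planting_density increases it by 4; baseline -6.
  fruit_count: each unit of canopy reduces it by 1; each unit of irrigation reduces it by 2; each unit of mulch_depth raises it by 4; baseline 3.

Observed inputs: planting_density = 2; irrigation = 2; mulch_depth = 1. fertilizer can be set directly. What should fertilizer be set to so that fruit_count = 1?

Substituting into the root_mass equation gives root_mass = -2*fertilizer + 4.
Substituting into the canopy equation gives canopy = 8*fertilizer - 14.
This gives fruit_count = -8*fertilizer + 17.
Solve -8*fertilizer + 17 = 1: fertilizer = (1 - 17) / -8 = 2.

fertilizer = 2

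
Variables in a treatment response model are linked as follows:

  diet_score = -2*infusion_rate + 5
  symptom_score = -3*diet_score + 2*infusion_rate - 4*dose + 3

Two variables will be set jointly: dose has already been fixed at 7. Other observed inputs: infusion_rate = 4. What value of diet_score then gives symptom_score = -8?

With dose held at 7:
Intervening on diet_score fixes its value directly, overriding its dependence on infusion_rate.
Substituting into the symptom_score equation gives symptom_score = -3*diet_score - 17.
Solve -3*diet_score - 17 = -8: diet_score = (-8 + 17) / -3 = -3.

diet_score = -3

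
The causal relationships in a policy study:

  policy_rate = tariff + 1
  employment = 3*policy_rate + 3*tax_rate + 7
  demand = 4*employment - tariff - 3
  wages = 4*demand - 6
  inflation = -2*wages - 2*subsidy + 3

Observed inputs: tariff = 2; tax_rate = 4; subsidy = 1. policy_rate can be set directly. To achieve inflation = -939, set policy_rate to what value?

Intervening on policy_rate fixes its value directly, overriding its dependence on tariff.
Substituting into the employment equation gives employment = 3*policy_rate + 19.
demand becomes 12*policy_rate + 71.
So wages = 48*policy_rate + 278.
Substituting into the inflation equation gives inflation = -96*policy_rate - 555.
Solve -96*policy_rate - 555 = -939: policy_rate = (-939 + 555) / -96 = 4.

policy_rate = 4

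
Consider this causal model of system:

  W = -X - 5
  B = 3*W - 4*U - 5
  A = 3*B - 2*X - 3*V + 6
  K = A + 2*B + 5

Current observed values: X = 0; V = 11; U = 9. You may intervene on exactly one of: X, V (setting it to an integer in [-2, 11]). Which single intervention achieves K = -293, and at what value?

Intervening on X: K = -17*X - 302. Reaching -293 requires X = -9/17, not an integer.
Intervening on V: with other inputs at their observed values, K = -3*V - 269. Solving for -293 gives V = 8, within [-2, 11].

set V = 8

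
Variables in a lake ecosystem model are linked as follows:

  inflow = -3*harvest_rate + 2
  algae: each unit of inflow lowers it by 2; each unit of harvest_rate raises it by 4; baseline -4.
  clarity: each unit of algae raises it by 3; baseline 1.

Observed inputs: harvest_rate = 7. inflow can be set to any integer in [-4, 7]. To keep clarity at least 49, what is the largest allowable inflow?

Intervening on inflow fixes its value directly, overriding its dependence on harvest_rate.
Substituting into the algae equation gives algae = -2*inflow + 24.
Substituting into the clarity equation gives clarity = -6*inflow + 73.
Require -6*inflow + 73 ≥ 49, so inflow ≤ 4.
The largest integer in [-4, 7] satisfying this is 4.

inflow = 4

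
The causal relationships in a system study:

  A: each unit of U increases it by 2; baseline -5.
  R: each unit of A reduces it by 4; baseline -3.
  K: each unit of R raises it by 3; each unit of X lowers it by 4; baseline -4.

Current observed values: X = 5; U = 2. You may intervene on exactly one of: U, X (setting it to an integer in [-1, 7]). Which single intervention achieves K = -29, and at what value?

set X = 7

Intervening on U: K = -24*U + 27. Reaching -29 requires U = 7/3, not an integer.
Intervening on X: with other inputs at their observed values, K = -4*X - 1. Solving for -29 gives X = 7, within [-1, 7].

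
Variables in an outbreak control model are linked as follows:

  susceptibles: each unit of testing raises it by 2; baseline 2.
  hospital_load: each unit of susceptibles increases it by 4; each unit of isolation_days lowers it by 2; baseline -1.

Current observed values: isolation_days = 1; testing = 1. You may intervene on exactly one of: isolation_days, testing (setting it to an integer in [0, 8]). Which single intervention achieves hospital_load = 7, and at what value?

Intervening on isolation_days: with other inputs at their observed values, hospital_load = -2*isolation_days + 15. Solving for 7 gives isolation_days = 4, within [0, 8].
Intervening on testing: hospital_load = 8*testing + 5. Reaching 7 requires testing = 1/4, not an integer.

set isolation_days = 4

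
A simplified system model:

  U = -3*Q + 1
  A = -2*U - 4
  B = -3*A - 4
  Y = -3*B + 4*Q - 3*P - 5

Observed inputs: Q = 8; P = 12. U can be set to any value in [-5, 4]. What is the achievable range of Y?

Intervening on U fixes its value directly, overriding its dependence on Q.
Substituting into the B equation gives B = 6*U + 8.
Substituting into the Y equation gives Y = -18*U - 33.
Linear in U, so extremes are at the endpoints: U = -5 gives Y = 57; U = 4 gives Y = -105.

-105 to 57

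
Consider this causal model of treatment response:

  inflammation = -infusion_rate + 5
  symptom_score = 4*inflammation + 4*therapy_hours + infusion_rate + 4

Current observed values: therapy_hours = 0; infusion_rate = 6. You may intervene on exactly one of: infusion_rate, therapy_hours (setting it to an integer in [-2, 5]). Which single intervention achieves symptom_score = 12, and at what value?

set infusion_rate = 4

Intervening on infusion_rate: with other inputs at their observed values, symptom_score = -3*infusion_rate + 24. Solving for 12 gives infusion_rate = 4, within [-2, 5].
Intervening on therapy_hours: symptom_score = 4*therapy_hours + 6. Reaching 12 requires therapy_hours = 3/2, not an integer.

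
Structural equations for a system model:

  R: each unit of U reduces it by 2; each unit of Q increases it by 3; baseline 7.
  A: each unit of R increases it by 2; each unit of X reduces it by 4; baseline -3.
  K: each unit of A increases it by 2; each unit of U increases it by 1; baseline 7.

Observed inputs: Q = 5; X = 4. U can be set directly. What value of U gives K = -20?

U = 11

Substituting into the R equation gives R = -2*U + 22.
Substituting into the A equation gives A = -4*U + 25.
This gives K = -7*U + 57.
Solve -7*U + 57 = -20: U = (-20 - 57) / -7 = 11.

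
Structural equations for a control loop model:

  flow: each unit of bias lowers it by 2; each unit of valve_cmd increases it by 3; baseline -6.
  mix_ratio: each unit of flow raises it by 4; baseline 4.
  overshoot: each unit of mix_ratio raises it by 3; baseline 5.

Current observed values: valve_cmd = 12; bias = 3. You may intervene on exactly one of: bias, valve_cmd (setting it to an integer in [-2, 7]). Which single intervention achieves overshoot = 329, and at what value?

set bias = 2

Intervening on bias: with other inputs at their observed values, overshoot = -24*bias + 377. Solving for 329 gives bias = 2, within [-2, 7].
Intervening on valve_cmd: overshoot = 36*valve_cmd - 127. Reaching 329 requires valve_cmd = 38/3, not an integer.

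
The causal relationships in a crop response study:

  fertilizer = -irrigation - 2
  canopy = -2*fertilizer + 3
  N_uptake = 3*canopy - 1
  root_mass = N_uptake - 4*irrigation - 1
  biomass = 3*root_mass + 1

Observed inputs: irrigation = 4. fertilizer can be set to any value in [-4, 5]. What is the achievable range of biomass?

-116 to 46

Intervening on fertilizer fixes its value directly, overriding its dependence on irrigation.
Substituting into the N_uptake equation gives N_uptake = -6*fertilizer + 8.
Substituting into the root_mass equation gives root_mass = -6*fertilizer - 9.
Substituting into the biomass equation gives biomass = -18*fertilizer - 26.
Linear in fertilizer, so extremes are at the endpoints: fertilizer = -4 gives biomass = 46; fertilizer = 5 gives biomass = -116.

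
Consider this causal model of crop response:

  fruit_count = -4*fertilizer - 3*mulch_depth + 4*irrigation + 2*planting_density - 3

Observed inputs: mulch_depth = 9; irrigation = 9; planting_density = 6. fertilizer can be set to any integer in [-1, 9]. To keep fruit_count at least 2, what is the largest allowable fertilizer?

fertilizer = 4

Substituting into the fruit_count equation gives fruit_count = -4*fertilizer + 18.
Require -4*fertilizer + 18 ≥ 2, so fertilizer ≤ 4.
The largest integer in [-1, 9] satisfying this is 4.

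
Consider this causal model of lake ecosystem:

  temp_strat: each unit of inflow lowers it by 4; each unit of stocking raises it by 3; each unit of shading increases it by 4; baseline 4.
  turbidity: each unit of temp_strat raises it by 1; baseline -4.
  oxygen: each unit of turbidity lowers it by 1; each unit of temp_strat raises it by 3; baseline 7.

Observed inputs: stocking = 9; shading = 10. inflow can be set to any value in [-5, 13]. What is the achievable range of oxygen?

49 to 193

Substituting into the temp_strat equation gives temp_strat = -4*inflow + 71.
Substituting into the turbidity equation gives turbidity = -4*inflow + 67.
Substituting into the oxygen equation gives oxygen = -8*inflow + 153.
Linear in inflow, so extremes are at the endpoints: inflow = -5 gives oxygen = 193; inflow = 13 gives oxygen = 49.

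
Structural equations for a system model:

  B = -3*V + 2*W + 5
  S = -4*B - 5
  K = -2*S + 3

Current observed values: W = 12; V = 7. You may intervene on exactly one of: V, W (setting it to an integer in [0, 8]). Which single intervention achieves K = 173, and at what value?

Intervening on V: with other inputs at their observed values, K = -24*V + 245. Solving for 173 gives V = 3, within [0, 8].
Intervening on W: K = 16*W - 115. Reaching 173 requires W = 18, outside [0, 8].

set V = 3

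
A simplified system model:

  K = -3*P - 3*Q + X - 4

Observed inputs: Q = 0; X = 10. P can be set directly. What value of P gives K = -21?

P = 9

Substituting into the K equation gives K = -3*P + 6.
Solve -3*P + 6 = -21: P = (-21 - 6) / -3 = 9.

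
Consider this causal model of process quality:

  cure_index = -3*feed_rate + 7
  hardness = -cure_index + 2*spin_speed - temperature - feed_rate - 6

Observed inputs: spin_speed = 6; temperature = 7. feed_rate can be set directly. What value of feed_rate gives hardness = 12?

feed_rate = 10

Substituting into the hardness equation gives hardness = 2*feed_rate - 8.
Solve 2*feed_rate - 8 = 12: feed_rate = (12 + 8) / 2 = 10.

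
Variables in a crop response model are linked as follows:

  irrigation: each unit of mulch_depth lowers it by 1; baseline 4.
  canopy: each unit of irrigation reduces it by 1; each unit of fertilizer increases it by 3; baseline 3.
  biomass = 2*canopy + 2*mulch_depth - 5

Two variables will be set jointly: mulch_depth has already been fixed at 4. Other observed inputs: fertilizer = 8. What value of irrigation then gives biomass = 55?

irrigation = 1

With mulch_depth held at 4:
Intervening on irrigation fixes its value directly, overriding its dependence on mulch_depth.
Substituting into the canopy equation gives canopy = -irrigation + 27.
Substituting into the biomass equation gives biomass = -2*irrigation + 57.
Solve -2*irrigation + 57 = 55: irrigation = (55 - 57) / -2 = 1.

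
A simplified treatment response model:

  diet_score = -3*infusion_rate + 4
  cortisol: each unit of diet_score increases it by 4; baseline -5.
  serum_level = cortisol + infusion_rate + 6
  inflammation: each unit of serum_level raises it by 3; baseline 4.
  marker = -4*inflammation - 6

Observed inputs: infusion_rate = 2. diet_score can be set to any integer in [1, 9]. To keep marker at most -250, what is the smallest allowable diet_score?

diet_score = 4

Intervening on diet_score fixes its value directly, overriding its dependence on infusion_rate.
Substituting into the serum_level equation gives serum_level = 4*diet_score + 3.
Substituting into the inflammation equation gives inflammation = 12*diet_score + 13.
marker becomes -48*diet_score - 58.
Require -48*diet_score - 58 ≤ -250, so diet_score ≥ 4.
The smallest integer in [1, 9] satisfying this is 4.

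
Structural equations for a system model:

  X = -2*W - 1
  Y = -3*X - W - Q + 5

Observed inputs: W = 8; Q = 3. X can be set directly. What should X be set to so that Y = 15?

Intervening on X fixes its value directly, overriding its dependence on W.
Substituting into the Y equation gives Y = -3*X - 6.
Solve -3*X - 6 = 15: X = (15 + 6) / -3 = -7.

X = -7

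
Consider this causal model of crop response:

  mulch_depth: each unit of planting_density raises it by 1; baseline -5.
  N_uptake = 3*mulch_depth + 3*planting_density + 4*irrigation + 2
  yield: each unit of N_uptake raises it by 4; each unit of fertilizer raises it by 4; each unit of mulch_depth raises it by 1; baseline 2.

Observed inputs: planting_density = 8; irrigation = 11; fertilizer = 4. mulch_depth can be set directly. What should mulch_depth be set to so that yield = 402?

mulch_depth = 8

Intervening on mulch_depth fixes its value directly, overriding its dependence on planting_density.
Substituting into the N_uptake equation gives N_uptake = 3*mulch_depth + 70.
yield becomes 13*mulch_depth + 298.
Solve 13*mulch_depth + 298 = 402: mulch_depth = (402 - 298) / 13 = 8.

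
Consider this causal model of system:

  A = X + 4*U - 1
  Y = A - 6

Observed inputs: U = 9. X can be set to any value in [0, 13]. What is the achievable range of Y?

29 to 42

Substituting into the A equation gives A = X + 35.
This gives Y = X + 29.
Linear in X, so extremes are at the endpoints: X = 0 gives Y = 29; X = 13 gives Y = 42.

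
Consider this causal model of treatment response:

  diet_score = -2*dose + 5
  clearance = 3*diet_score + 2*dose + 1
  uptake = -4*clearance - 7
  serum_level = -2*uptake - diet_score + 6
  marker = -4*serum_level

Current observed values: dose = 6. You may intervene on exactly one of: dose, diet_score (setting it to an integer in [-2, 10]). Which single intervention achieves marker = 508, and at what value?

set dose = 9

Intervening on dose: with other inputs at their observed values, marker = 120*dose - 572. Solving for 508 gives dose = 9, within [-2, 10].
Intervening on diet_score: marker = -92*diet_score - 496. Reaching 508 requires diet_score = -251/23, not an integer.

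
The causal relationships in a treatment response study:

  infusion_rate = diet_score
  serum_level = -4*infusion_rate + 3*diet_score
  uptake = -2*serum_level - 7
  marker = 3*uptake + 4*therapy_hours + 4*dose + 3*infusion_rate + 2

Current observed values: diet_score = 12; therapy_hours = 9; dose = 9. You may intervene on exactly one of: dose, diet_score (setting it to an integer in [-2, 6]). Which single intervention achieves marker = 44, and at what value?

Intervening on dose: marker = 4*dose + 125. Reaching 44 requires dose = -81/4, not an integer.
Intervening on diet_score: with other inputs at their observed values, marker = 9*diet_score + 53. Solving for 44 gives diet_score = -1, within [-2, 6].

set diet_score = -1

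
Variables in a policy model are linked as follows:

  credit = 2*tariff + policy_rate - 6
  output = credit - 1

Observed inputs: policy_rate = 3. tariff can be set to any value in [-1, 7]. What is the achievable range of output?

-6 to 10

Substituting into the credit equation gives credit = 2*tariff - 3.
Substituting into the output equation gives output = 2*tariff - 4.
Linear in tariff, so extremes are at the endpoints: tariff = -1 gives output = -6; tariff = 7 gives output = 10.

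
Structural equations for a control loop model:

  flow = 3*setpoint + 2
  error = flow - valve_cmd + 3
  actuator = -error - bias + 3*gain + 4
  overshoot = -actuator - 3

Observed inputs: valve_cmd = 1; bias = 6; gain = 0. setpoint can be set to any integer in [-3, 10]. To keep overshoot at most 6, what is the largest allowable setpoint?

Substituting into the error equation gives error = 3*setpoint + 4.
Substituting into the actuator equation gives actuator = -3*setpoint - 6.
Substituting into the overshoot equation gives overshoot = 3*setpoint + 3.
Require 3*setpoint + 3 ≤ 6, so setpoint ≤ 1.
The largest integer in [-3, 10] satisfying this is 1.

setpoint = 1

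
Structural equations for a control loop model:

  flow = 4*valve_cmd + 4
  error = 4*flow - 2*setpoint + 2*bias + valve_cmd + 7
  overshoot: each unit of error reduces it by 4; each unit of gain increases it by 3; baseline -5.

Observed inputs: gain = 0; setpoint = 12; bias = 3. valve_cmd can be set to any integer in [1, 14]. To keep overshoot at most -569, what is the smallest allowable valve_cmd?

Substituting into the error equation gives error = 17*valve_cmd + 5.
So overshoot = -68*valve_cmd - 25.
Require -68*valve_cmd - 25 ≤ -569, so valve_cmd ≥ 8.
The smallest integer in [1, 14] satisfying this is 8.

valve_cmd = 8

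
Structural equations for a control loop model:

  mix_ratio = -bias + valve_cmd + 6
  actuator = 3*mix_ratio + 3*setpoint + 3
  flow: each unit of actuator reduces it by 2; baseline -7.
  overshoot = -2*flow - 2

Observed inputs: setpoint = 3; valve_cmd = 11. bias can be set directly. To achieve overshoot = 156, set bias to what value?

Substituting into the mix_ratio equation gives mix_ratio = -bias + 17.
actuator becomes -3*bias + 63.
Substituting into the flow equation gives flow = 6*bias - 133.
So overshoot = -12*bias + 264.
Solve -12*bias + 264 = 156: bias = (156 - 264) / -12 = 9.

bias = 9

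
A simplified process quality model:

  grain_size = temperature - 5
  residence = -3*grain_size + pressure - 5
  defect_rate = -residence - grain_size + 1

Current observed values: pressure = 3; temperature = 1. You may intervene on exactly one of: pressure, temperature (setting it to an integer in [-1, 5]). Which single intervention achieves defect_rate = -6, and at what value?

set pressure = 4

Intervening on pressure: with other inputs at their observed values, defect_rate = -pressure - 2. Solving for -6 gives pressure = 4, within [-1, 5].
Intervening on temperature: defect_rate = 2*temperature - 7. Reaching -6 requires temperature = 1/2, not an integer.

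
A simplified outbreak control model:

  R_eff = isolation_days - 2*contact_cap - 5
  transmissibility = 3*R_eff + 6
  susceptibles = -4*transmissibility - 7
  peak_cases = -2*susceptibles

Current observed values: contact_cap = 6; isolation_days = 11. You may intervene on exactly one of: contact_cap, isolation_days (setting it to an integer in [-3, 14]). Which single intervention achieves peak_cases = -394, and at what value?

set isolation_days = -2

Intervening on contact_cap: peak_cases = -48*contact_cap + 206. Reaching -394 requires contact_cap = 25/2, not an integer.
Intervening on isolation_days: with other inputs at their observed values, peak_cases = 24*isolation_days - 346. Solving for -394 gives isolation_days = -2, within [-3, 14].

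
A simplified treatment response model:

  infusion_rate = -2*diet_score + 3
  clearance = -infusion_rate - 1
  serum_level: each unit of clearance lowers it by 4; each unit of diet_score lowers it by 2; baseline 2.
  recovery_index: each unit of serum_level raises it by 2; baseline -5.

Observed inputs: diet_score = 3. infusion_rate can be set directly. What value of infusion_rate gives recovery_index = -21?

infusion_rate = -2

Intervening on infusion_rate fixes its value directly, overriding its dependence on diet_score.
Substituting into the serum_level equation gives serum_level = 4*infusion_rate.
So recovery_index = 8*infusion_rate - 5.
Solve 8*infusion_rate - 5 = -21: infusion_rate = (-21 + 5) / 8 = -2.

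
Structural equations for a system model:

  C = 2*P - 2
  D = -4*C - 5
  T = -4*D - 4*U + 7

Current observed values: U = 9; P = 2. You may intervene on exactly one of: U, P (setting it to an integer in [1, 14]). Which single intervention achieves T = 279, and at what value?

Intervening on U: T = -4*U + 59. Reaching 279 requires U = -55, outside [1, 14].
Intervening on P: with other inputs at their observed values, T = 32*P - 41. Solving for 279 gives P = 10, within [1, 14].

set P = 10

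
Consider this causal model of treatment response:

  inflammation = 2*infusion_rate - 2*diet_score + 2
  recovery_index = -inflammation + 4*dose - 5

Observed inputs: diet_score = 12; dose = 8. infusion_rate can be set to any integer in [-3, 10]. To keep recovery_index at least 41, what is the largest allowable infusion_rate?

infusion_rate = 4

Substituting into the inflammation equation gives inflammation = 2*infusion_rate - 22.
This gives recovery_index = -2*infusion_rate + 49.
Require -2*infusion_rate + 49 ≥ 41, so infusion_rate ≤ 4.
The largest integer in [-3, 10] satisfying this is 4.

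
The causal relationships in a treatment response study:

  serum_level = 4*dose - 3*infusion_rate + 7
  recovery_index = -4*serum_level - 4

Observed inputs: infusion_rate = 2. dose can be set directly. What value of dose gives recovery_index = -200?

dose = 12

Substituting into the serum_level equation gives serum_level = 4*dose + 1.
Substituting into the recovery_index equation gives recovery_index = -16*dose - 8.
Solve -16*dose - 8 = -200: dose = (-200 + 8) / -16 = 12.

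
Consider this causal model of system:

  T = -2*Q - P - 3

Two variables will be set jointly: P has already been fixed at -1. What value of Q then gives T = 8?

With P held at -1:
Substituting into the T equation gives T = -2*Q - 2.
Solve -2*Q - 2 = 8: Q = (8 + 2) / -2 = -5.

Q = -5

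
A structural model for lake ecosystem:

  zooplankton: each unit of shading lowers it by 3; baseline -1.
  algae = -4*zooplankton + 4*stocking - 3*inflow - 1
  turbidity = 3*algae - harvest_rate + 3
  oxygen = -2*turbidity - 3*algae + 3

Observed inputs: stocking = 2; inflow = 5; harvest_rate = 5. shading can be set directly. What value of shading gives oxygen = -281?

Substituting into the algae equation gives algae = 12*shading - 4.
This gives turbidity = 36*shading - 14.
Substituting into the oxygen equation gives oxygen = -108*shading + 43.
Solve -108*shading + 43 = -281: shading = (-281 - 43) / -108 = 3.

shading = 3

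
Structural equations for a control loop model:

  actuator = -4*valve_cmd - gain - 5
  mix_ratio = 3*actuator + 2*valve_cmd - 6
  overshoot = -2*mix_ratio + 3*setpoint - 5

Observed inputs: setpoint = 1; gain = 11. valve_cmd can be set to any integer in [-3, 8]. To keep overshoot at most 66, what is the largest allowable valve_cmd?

valve_cmd = -2

Substituting into the actuator equation gives actuator = -4*valve_cmd - 16.
So mix_ratio = -10*valve_cmd - 54.
So overshoot = 20*valve_cmd + 106.
Require 20*valve_cmd + 106 ≤ 66, so valve_cmd ≤ -2.
The largest integer in [-3, 8] satisfying this is -2.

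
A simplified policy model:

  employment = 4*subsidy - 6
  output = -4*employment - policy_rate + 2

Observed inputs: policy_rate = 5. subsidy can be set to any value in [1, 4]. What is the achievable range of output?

Substituting into the output equation gives output = -16*subsidy + 21.
Linear in subsidy, so extremes are at the endpoints: subsidy = 1 gives output = 5; subsidy = 4 gives output = -43.

-43 to 5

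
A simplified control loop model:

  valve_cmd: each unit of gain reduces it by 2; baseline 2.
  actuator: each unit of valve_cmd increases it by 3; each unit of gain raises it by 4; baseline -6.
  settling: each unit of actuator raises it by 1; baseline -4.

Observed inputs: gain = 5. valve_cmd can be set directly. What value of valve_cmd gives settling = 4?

Intervening on valve_cmd fixes its value directly, overriding its dependence on gain.
Substituting into the actuator equation gives actuator = 3*valve_cmd + 14.
Substituting into the settling equation gives settling = 3*valve_cmd + 10.
Solve 3*valve_cmd + 10 = 4: valve_cmd = (4 - 10) / 3 = -2.

valve_cmd = -2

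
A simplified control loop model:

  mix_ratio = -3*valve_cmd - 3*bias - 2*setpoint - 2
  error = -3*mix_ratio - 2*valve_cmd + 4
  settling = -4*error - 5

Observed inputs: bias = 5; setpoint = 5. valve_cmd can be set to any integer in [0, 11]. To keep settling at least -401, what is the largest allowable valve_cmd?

Substituting into the mix_ratio equation gives mix_ratio = -3*valve_cmd - 27.
This gives error = 7*valve_cmd + 85.
This gives settling = -28*valve_cmd - 345.
Require -28*valve_cmd - 345 ≥ -401, so valve_cmd ≤ 2.
The largest integer in [0, 11] satisfying this is 2.

valve_cmd = 2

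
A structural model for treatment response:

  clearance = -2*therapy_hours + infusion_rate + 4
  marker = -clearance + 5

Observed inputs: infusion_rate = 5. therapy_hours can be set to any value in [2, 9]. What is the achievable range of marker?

Substituting into the clearance equation gives clearance = -2*therapy_hours + 9.
Substituting into the marker equation gives marker = 2*therapy_hours - 4.
Linear in therapy_hours, so extremes are at the endpoints: therapy_hours = 2 gives marker = 0; therapy_hours = 9 gives marker = 14.

0 to 14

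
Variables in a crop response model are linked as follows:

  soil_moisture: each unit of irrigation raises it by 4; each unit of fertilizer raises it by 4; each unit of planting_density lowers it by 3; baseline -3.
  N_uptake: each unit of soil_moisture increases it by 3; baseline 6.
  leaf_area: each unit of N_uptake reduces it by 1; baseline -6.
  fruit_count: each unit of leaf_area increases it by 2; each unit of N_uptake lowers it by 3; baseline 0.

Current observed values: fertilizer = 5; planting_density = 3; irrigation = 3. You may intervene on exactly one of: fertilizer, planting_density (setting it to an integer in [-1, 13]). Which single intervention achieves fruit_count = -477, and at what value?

Intervening on fertilizer: fruit_count = -60*fertilizer - 42. Reaching -477 requires fertilizer = 29/4, not an integer.
Intervening on planting_density: with other inputs at their observed values, fruit_count = 45*planting_density - 477. Solving for -477 gives planting_density = 0, within [-1, 13].

set planting_density = 0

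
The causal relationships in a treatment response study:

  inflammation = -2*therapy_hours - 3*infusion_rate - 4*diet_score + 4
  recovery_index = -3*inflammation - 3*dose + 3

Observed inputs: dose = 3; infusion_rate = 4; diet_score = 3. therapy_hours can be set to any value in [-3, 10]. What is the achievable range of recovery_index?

36 to 114

Substituting into the inflammation equation gives inflammation = -2*therapy_hours - 20.
recovery_index becomes 6*therapy_hours + 54.
Linear in therapy_hours, so extremes are at the endpoints: therapy_hours = -3 gives recovery_index = 36; therapy_hours = 10 gives recovery_index = 114.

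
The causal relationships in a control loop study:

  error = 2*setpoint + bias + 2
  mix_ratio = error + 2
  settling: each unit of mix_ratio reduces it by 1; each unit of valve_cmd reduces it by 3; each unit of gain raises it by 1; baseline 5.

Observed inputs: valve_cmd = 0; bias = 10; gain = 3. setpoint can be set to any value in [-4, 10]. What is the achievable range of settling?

Substituting into the error equation gives error = 2*setpoint + 12.
This gives mix_ratio = 2*setpoint + 14.
Substituting into the settling equation gives settling = -2*setpoint - 6.
Linear in setpoint, so extremes are at the endpoints: setpoint = -4 gives settling = 2; setpoint = 10 gives settling = -26.

-26 to 2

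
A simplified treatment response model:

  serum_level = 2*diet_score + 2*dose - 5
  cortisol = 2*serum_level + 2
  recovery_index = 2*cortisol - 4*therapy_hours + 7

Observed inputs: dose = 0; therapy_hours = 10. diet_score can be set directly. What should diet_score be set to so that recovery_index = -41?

diet_score = 1

Substituting into the serum_level equation gives serum_level = 2*diet_score - 5.
cortisol becomes 4*diet_score - 8.
recovery_index becomes 8*diet_score - 49.
Solve 8*diet_score - 49 = -41: diet_score = (-41 + 49) / 8 = 1.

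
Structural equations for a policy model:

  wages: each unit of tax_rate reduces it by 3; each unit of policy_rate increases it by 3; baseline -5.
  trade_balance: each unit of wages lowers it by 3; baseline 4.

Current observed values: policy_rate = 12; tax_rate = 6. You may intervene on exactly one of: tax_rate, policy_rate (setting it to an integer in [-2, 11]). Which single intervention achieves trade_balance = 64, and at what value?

Intervening on tax_rate: trade_balance = 9*tax_rate - 89. Reaching 64 requires tax_rate = 17, outside [-2, 11].
Intervening on policy_rate: with other inputs at their observed values, trade_balance = -9*policy_rate + 73. Solving for 64 gives policy_rate = 1, within [-2, 11].

set policy_rate = 1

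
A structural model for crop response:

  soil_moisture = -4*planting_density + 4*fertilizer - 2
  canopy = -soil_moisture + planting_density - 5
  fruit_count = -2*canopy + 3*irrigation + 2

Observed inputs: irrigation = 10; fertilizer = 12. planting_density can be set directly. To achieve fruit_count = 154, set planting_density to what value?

planting_density = -2

Substituting into the soil_moisture equation gives soil_moisture = -4*planting_density + 46.
Substituting into the canopy equation gives canopy = 5*planting_density - 51.
Substituting into the fruit_count equation gives fruit_count = -10*planting_density + 134.
Solve -10*planting_density + 134 = 154: planting_density = (154 - 134) / -10 = -2.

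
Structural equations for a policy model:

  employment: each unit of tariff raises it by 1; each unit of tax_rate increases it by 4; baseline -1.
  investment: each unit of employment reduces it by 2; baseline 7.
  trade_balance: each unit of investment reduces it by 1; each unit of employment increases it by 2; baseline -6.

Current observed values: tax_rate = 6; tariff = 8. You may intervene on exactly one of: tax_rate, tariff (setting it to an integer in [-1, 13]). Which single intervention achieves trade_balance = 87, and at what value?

set tariff = 2

Intervening on tax_rate: trade_balance = 16*tax_rate + 15. Reaching 87 requires tax_rate = 9/2, not an integer.
Intervening on tariff: with other inputs at their observed values, trade_balance = 4*tariff + 79. Solving for 87 gives tariff = 2, within [-1, 13].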